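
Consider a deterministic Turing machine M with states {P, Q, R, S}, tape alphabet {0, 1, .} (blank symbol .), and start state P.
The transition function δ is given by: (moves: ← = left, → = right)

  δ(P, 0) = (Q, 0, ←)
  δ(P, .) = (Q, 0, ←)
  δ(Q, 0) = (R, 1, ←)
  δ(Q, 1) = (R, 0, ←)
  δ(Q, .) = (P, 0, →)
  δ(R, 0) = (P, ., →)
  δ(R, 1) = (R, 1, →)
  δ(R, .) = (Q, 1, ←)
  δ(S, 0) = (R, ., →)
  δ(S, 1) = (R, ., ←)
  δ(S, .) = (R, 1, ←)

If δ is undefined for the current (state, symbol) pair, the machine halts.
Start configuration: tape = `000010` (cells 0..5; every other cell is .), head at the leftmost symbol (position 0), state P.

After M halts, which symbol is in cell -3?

0

state=P head=0 tape=...[0]00010   (P,0)→(Q,0,←)
state=Q head=-1 tape=..[.]000010   (Q,.)→(P,0,→)
state=P head=0 tape=..0[0]00010   (P,0)→(Q,0,←)
state=Q head=-1 tape=..[0]000010   (Q,0)→(R,1,←)
state=R head=-2 tape=.[.]1000010   (R,.)→(Q,1,←)
state=Q head=-3 tape=[.]11000010   (Q,.)→(P,0,→)
state=P head=-2 tape=0[1]1000010
Cell -3 holds 0 when M halts.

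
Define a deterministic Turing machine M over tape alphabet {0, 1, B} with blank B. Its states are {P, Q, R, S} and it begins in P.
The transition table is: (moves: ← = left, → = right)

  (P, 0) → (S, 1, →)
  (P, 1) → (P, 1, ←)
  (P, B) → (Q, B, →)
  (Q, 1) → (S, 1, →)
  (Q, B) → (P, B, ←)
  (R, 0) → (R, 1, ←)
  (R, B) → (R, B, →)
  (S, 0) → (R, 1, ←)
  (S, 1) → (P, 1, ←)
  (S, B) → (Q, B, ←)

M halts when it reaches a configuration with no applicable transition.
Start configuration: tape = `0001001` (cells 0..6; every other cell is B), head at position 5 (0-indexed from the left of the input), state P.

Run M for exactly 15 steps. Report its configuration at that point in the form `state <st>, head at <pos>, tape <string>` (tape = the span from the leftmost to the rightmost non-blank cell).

state P, head at 0, tape 1111111

state=P head=5 tape=00010[0]1   (P,0)→(S,1,→)
state=S head=6 tape=000101[1]   (S,1)→(P,1,←)
state=P head=5 tape=00010[1]1   (P,1)→(P,1,←)
state=P head=4 tape=0001[0]11   (P,0)→(S,1,→)
state=S head=5 tape=00011[1]1   (S,1)→(P,1,←)
state=P head=4 tape=0001[1]11   (P,1)→(P,1,←)
state=P head=3 tape=000[1]111   (P,1)→(P,1,←)
state=P head=2 tape=00[0]1111   (P,0)→(S,1,→)
state=S head=3 tape=001[1]111   (S,1)→(P,1,←)
state=P head=2 tape=00[1]1111   (P,1)→(P,1,←)
state=P head=1 tape=0[0]11111   (P,0)→(S,1,→)
state=S head=2 tape=01[1]1111   (S,1)→(P,1,←)
state=P head=1 tape=0[1]11111   (P,1)→(P,1,←)
state=P head=0 tape=[0]111111   (P,0)→(S,1,→)
state=S head=1 tape=1[1]11111   (S,1)→(P,1,←)
state=P head=0 tape=[1]111111
After 15 steps: state P, head at 0, tape 1111111.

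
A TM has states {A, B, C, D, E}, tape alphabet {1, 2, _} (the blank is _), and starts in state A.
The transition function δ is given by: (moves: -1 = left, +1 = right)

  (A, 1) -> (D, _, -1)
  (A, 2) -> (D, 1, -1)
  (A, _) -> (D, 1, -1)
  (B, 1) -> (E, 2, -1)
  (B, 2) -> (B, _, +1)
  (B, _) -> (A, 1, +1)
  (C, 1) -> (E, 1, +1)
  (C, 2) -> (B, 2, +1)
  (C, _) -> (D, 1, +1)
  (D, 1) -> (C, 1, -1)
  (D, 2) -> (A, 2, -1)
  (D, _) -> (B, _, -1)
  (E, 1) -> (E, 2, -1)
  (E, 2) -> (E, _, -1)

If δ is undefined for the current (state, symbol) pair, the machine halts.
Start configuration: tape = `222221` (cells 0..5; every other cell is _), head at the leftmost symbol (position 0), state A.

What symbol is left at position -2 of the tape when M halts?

state=A head=0 tape=____[2]22221   (A,2)→(D,1,-1)
state=D head=-1 tape=___[_]122221   (D,_)→(B,_,-1)
state=B head=-2 tape=__[_]_122221   (B,_)→(A,1,+1)
state=A head=-1 tape=__1[_]122221   (A,_)→(D,1,-1)
state=D head=-2 tape=__[1]1122221   (D,1)→(C,1,-1)
state=C head=-3 tape=_[_]11122221   (C,_)→(D,1,+1)
state=D head=-2 tape=_1[1]1122221   (D,1)→(C,1,-1)
state=C head=-3 tape=_[1]11122221   (C,1)→(E,1,+1)
state=E head=-2 tape=_1[1]1122221   (E,1)→(E,2,-1)
state=E head=-3 tape=_[1]21122221   (E,1)→(E,2,-1)
state=E head=-4 tape=[_]221122221
Cell -2 holds 2 when M halts.

2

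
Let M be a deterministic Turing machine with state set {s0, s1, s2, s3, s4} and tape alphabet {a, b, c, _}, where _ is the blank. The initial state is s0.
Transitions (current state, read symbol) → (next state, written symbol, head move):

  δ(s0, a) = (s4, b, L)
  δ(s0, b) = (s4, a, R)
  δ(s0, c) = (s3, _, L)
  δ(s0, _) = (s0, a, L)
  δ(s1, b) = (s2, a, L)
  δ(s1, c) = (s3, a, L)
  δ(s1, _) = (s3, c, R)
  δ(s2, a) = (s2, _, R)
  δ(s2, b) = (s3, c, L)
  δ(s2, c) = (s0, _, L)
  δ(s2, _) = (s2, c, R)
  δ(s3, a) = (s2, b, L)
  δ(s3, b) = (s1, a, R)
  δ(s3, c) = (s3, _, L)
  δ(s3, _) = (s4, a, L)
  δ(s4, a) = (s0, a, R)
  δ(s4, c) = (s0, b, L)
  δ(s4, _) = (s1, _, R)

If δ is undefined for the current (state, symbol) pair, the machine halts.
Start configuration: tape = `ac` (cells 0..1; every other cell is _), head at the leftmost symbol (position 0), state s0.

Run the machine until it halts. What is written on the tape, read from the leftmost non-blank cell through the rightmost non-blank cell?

a_a

s0 | ___[a]c   read a → write b, move L, go to s4
s4 | __[_]bc   read _ → write _, move R, go to s1
s1 | ___[b]c   read b → write a, move L, go to s2
s2 | __[_]ac   read _ → write c, move R, go to s2
s2 | __c[a]c   read a → write _, move R, go to s2
s2 | __c_[c]   read c → write _, move L, go to s0
s0 | __c[_]_   read _ → write a, move L, go to s0
s0 | __[c]a_   read c → write _, move L, go to s3
s3 | _[_]_a_   read _ → write a, move L, go to s4
s4 | [_]a_a_   read _ → write _, move R, go to s1
s1 | _[a]_a_
The non-blank tape span at halt is a_a.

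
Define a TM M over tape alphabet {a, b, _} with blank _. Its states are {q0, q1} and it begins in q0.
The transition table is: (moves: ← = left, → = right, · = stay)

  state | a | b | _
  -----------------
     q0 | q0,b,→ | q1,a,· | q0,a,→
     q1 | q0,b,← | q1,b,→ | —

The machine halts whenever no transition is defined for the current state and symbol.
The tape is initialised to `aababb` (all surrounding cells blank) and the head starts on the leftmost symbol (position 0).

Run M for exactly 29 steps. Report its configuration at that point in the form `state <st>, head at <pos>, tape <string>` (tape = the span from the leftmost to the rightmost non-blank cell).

state q1, head at -2, tape babbbbabb

q0 | ___[a]ababb   read a → write b, move →, go to q0
q0 | ___b[a]babb   read a → write b, move →, go to q0
q0 | ___bb[b]abb   read b → write a, move ·, go to q1
q1 | ___bb[a]abb   read a → write b, move ←, go to q0
q0 | ___b[b]babb   read b → write a, move ·, go to q1
q1 | ___b[a]babb   read a → write b, move ←, go to q0
q0 | ___[b]bbabb   read b → write a, move ·, go to q1
q1 | ___[a]bbabb   read a → write b, move ←, go to q0
q0 | __[_]bbbabb   read _ → write a, move →, go to q0
q0 | __a[b]bbabb   read b → write a, move ·, go to q1
q1 | __a[a]bbabb   read a → write b, move ←, go to q0
q0 | __[a]bbbabb   read a → write b, move →, go to q0
q0 | __b[b]bbabb   read b → write a, move ·, go to q1
q1 | __b[a]bbabb   read a → write b, move ←, go to q0
q0 | __[b]bbbabb   read b → write a, move ·, go to q1
q1 | __[a]bbbabb   read a → write b, move ←, go to q0
q0 | _[_]bbbbabb   read _ → write a, move →, go to q0
q0 | _a[b]bbbabb   read b → write a, move ·, go to q1
q1 | _a[a]bbbabb   read a → write b, move ←, go to q0
q0 | _[a]bbbbabb   read a → write b, move →, go to q0
q0 | _b[b]bbbabb   read b → write a, move ·, go to q1
q1 | _b[a]bbbabb   read a → write b, move ←, go to q0
q0 | _[b]bbbbabb   read b → write a, move ·, go to q1
q1 | _[a]bbbbabb   read a → write b, move ←, go to q0
q0 | [_]bbbbbabb   read _ → write a, move →, go to q0
q0 | a[b]bbbbabb   read b → write a, move ·, go to q1
q1 | a[a]bbbbabb   read a → write b, move ←, go to q0
q0 | [a]bbbbbabb   read a → write b, move →, go to q0
q0 | b[b]bbbbabb   read b → write a, move ·, go to q1
q1 | b[a]bbbbabb
After 29 steps: state q1, head at -2, tape babbbbabb.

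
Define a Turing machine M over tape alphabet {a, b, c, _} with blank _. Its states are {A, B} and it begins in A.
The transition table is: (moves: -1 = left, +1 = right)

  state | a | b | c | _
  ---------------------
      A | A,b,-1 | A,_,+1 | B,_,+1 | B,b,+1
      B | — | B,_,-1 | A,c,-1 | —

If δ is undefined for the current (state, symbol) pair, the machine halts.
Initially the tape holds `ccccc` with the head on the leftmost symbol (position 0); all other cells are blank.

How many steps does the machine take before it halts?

state=A head=0 tape=[c]cccc_   (A,c)→(B,_,+1)
state=B head=1 tape=_[c]ccc_   (B,c)→(A,c,-1)
state=A head=0 tape=[_]cccc_   (A,_)→(B,b,+1)
state=B head=1 tape=b[c]ccc_   (B,c)→(A,c,-1)
state=A head=0 tape=[b]cccc_   (A,b)→(A,_,+1)
state=A head=1 tape=_[c]ccc_   (A,c)→(B,_,+1)
state=B head=2 tape=__[c]cc_   (B,c)→(A,c,-1)
state=A head=1 tape=_[_]ccc_   (A,_)→(B,b,+1)
state=B head=2 tape=_b[c]cc_   (B,c)→(A,c,-1)
state=A head=1 tape=_[b]ccc_   (A,b)→(A,_,+1)
state=A head=2 tape=__[c]cc_   (A,c)→(B,_,+1)
state=B head=3 tape=___[c]c_   (B,c)→(A,c,-1)
state=A head=2 tape=__[_]cc_   (A,_)→(B,b,+1)
state=B head=3 tape=__b[c]c_   (B,c)→(A,c,-1)
state=A head=2 tape=__[b]cc_   (A,b)→(A,_,+1)
state=A head=3 tape=___[c]c_   (A,c)→(B,_,+1)
state=B head=4 tape=____[c]_   (B,c)→(A,c,-1)
state=A head=3 tape=___[_]c_   (A,_)→(B,b,+1)
state=B head=4 tape=___b[c]_   (B,c)→(A,c,-1)
state=A head=3 tape=___[b]c_   (A,b)→(A,_,+1)
state=A head=4 tape=____[c]_   (A,c)→(B,_,+1)
state=B head=5 tape=_____[_]
M halts after 21 transitions.

21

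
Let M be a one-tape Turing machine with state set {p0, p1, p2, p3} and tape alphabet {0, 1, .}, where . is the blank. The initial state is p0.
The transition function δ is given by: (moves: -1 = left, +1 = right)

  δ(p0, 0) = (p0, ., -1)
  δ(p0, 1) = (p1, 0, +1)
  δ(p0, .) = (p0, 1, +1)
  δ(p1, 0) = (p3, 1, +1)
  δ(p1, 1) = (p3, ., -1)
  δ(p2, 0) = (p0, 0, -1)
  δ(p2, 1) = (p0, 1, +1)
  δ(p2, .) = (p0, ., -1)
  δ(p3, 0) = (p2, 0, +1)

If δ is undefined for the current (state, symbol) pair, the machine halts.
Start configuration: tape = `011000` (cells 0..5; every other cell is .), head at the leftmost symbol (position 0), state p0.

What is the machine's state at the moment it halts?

p1

p0 | .[0]11000   read 0 → write ., move -1, go to p0
p0 | [.].11000   read . → write 1, move +1, go to p0
p0 | 1[.]11000   read . → write 1, move +1, go to p0
p0 | 11[1]1000   read 1 → write 0, move +1, go to p1
p1 | 110[1]000   read 1 → write ., move -1, go to p3
p3 | 11[0].000   read 0 → write 0, move +1, go to p2
p2 | 110[.]000   read . → write ., move -1, go to p0
p0 | 11[0].000   read 0 → write ., move -1, go to p0
p0 | 1[1]..000   read 1 → write 0, move +1, go to p1
p1 | 10[.].000
No transition is defined for (p1, .); M halts in state p1.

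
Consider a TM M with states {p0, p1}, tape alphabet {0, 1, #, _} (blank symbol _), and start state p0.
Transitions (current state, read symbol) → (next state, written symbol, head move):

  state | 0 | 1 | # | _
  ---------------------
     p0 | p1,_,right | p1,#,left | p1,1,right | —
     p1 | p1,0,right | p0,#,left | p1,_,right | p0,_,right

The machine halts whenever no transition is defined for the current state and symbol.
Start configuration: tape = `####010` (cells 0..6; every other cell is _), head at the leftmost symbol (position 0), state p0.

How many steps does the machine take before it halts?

p0 | [#]###010__   read # → write 1, move right, go to p1
p1 | 1[#]##010__   read # → write _, move right, go to p1
p1 | 1_[#]#010__   read # → write _, move right, go to p1
p1 | 1__[#]010__   read # → write _, move right, go to p1
p1 | 1___[0]10__   read 0 → write 0, move right, go to p1
p1 | 1___0[1]0__   read 1 → write #, move left, go to p0
p0 | 1___[0]#0__   read 0 → write _, move right, go to p1
p1 | 1____[#]0__   read # → write _, move right, go to p1
p1 | 1_____[0]__   read 0 → write 0, move right, go to p1
p1 | 1_____0[_]_   read _ → write _, move right, go to p0
p0 | 1_____0_[_]
M halts after 10 transitions.

10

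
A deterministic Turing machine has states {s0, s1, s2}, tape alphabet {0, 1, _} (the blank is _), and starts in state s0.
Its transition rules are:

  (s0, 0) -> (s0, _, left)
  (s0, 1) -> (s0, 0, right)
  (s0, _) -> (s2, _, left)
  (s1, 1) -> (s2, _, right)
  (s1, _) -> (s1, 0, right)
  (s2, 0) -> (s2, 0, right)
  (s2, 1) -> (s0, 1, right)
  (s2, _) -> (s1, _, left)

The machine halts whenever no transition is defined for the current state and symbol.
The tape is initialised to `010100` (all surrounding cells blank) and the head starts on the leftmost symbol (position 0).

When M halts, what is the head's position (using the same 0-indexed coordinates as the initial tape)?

3

s0 | ___[0]10100   read 0 → write _, move left, go to s0
s0 | __[_]_10100   read _ → write _, move left, go to s2
s2 | _[_]__10100   read _ → write _, move left, go to s1
s1 | [_]___10100   read _ → write 0, move right, go to s1
s1 | 0[_]__10100   read _ → write 0, move right, go to s1
s1 | 00[_]_10100   read _ → write 0, move right, go to s1
s1 | 000[_]10100   read _ → write 0, move right, go to s1
s1 | 0000[1]0100   read 1 → write _, move right, go to s2
s2 | 0000_[0]100   read 0 → write 0, move right, go to s2
s2 | 0000_0[1]00   read 1 → write 1, move right, go to s0
s0 | 0000_01[0]0   read 0 → write _, move left, go to s0
s0 | 0000_0[1]_0   read 1 → write 0, move right, go to s0
s0 | 0000_00[_]0   read _ → write _, move left, go to s2
s2 | 0000_0[0]_0   read 0 → write 0, move right, go to s2
s2 | 0000_00[_]0   read _ → write _, move left, go to s1
s1 | 0000_0[0]_0
At halt the head is at cell 3.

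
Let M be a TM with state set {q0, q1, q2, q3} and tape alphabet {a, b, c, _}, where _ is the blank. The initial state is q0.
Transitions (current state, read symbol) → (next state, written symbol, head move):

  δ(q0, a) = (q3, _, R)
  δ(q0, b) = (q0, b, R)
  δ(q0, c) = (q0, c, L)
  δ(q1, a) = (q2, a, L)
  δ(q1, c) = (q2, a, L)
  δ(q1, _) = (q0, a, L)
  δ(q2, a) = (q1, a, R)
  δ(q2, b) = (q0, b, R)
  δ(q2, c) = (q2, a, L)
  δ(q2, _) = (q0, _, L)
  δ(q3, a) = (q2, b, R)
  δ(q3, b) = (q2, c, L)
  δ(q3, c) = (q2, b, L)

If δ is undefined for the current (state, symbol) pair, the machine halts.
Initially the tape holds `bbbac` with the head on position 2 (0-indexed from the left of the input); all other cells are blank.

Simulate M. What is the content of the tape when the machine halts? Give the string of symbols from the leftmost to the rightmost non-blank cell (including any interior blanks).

state=q0 head=2 tape=bb[b]ac   (q0,b)→(q0,b,R)
state=q0 head=3 tape=bbb[a]c   (q0,a)→(q3,_,R)
state=q3 head=4 tape=bbb_[c]   (q3,c)→(q2,b,L)
state=q2 head=3 tape=bbb[_]b   (q2,_)→(q0,_,L)
state=q0 head=2 tape=bb[b]_b   (q0,b)→(q0,b,R)
state=q0 head=3 tape=bbb[_]b
The non-blank tape span at halt is bbb_b.

bbb_b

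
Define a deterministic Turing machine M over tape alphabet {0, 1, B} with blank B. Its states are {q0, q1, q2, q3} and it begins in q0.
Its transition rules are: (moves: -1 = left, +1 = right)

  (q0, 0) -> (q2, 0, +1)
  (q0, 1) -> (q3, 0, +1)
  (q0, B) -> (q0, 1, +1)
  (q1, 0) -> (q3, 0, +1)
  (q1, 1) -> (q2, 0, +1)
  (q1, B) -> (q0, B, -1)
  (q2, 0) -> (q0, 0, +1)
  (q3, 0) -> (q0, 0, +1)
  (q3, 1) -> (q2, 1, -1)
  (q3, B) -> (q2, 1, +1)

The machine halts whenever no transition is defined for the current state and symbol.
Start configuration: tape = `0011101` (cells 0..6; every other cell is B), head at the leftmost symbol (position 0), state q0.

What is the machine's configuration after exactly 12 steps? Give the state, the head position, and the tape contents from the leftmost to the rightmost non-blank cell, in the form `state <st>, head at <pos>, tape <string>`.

state=q0 head=0 tape=[0]011101BB   (q0,0)→(q2,0,+1)
state=q2 head=1 tape=0[0]11101BB   (q2,0)→(q0,0,+1)
state=q0 head=2 tape=00[1]1101BB   (q0,1)→(q3,0,+1)
state=q3 head=3 tape=000[1]101BB   (q3,1)→(q2,1,-1)
state=q2 head=2 tape=00[0]1101BB   (q2,0)→(q0,0,+1)
state=q0 head=3 tape=000[1]101BB   (q0,1)→(q3,0,+1)
state=q3 head=4 tape=0000[1]01BB   (q3,1)→(q2,1,-1)
state=q2 head=3 tape=000[0]101BB   (q2,0)→(q0,0,+1)
state=q0 head=4 tape=0000[1]01BB   (q0,1)→(q3,0,+1)
state=q3 head=5 tape=00000[0]1BB   (q3,0)→(q0,0,+1)
state=q0 head=6 tape=000000[1]BB   (q0,1)→(q3,0,+1)
state=q3 head=7 tape=0000000[B]B   (q3,B)→(q2,1,+1)
state=q2 head=8 tape=00000001[B]
After 12 steps: state q2, head at 8, tape 00000001.

state q2, head at 8, tape 00000001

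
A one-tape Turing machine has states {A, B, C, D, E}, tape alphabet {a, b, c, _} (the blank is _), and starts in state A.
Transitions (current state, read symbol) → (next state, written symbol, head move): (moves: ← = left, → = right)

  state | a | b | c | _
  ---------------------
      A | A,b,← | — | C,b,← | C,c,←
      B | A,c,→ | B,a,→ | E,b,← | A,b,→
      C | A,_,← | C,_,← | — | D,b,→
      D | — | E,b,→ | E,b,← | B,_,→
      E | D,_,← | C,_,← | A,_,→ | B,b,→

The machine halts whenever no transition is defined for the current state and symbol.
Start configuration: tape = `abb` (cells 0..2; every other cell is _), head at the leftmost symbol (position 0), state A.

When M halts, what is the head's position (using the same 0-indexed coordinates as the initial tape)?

-3

state=A head=0 tape=____[a]bb__   (A,a)→(A,b,←)
state=A head=-1 tape=___[_]bbb__   (A,_)→(C,c,←)
state=C head=-2 tape=__[_]cbbb__   (C,_)→(D,b,→)
state=D head=-1 tape=__b[c]bbb__   (D,c)→(E,b,←)
state=E head=-2 tape=__[b]bbbb__   (E,b)→(C,_,←)
state=C head=-3 tape=_[_]_bbbb__   (C,_)→(D,b,→)
state=D head=-2 tape=_b[_]bbbb__   (D,_)→(B,_,→)
state=B head=-1 tape=_b_[b]bbb__   (B,b)→(B,a,→)
state=B head=0 tape=_b_a[b]bb__   (B,b)→(B,a,→)
state=B head=1 tape=_b_aa[b]b__   (B,b)→(B,a,→)
state=B head=2 tape=_b_aaa[b]__   (B,b)→(B,a,→)
state=B head=3 tape=_b_aaaa[_]_   (B,_)→(A,b,→)
state=A head=4 tape=_b_aaaab[_]   (A,_)→(C,c,←)
state=C head=3 tape=_b_aaaa[b]c   (C,b)→(C,_,←)
state=C head=2 tape=_b_aaa[a]_c   (C,a)→(A,_,←)
state=A head=1 tape=_b_aa[a]__c   (A,a)→(A,b,←)
state=A head=0 tape=_b_a[a]b__c   (A,a)→(A,b,←)
state=A head=-1 tape=_b_[a]bb__c   (A,a)→(A,b,←)
state=A head=-2 tape=_b[_]bbb__c   (A,_)→(C,c,←)
state=C head=-3 tape=_[b]cbbb__c   (C,b)→(C,_,←)
state=C head=-4 tape=[_]_cbbb__c   (C,_)→(D,b,→)
state=D head=-3 tape=b[_]cbbb__c   (D,_)→(B,_,→)
state=B head=-2 tape=b_[c]bbb__c   (B,c)→(E,b,←)
state=E head=-3 tape=b[_]bbbb__c   (E,_)→(B,b,→)
state=B head=-2 tape=bb[b]bbb__c   (B,b)→(B,a,→)
state=B head=-1 tape=bba[b]bb__c   (B,b)→(B,a,→)
state=B head=0 tape=bbaa[b]b__c   (B,b)→(B,a,→)
state=B head=1 tape=bbaaa[b]__c   (B,b)→(B,a,→)
state=B head=2 tape=bbaaaa[_]_c   (B,_)→(A,b,→)
state=A head=3 tape=bbaaaab[_]c   (A,_)→(C,c,←)
state=C head=2 tape=bbaaaa[b]cc   (C,b)→(C,_,←)
state=C head=1 tape=bbaaa[a]_cc   (C,a)→(A,_,←)
state=A head=0 tape=bbaa[a]__cc   (A,a)→(A,b,←)
state=A head=-1 tape=bba[a]b__cc   (A,a)→(A,b,←)
state=A head=-2 tape=bb[a]bb__cc   (A,a)→(A,b,←)
state=A head=-3 tape=b[b]bbb__cc
At halt the head is at cell -3.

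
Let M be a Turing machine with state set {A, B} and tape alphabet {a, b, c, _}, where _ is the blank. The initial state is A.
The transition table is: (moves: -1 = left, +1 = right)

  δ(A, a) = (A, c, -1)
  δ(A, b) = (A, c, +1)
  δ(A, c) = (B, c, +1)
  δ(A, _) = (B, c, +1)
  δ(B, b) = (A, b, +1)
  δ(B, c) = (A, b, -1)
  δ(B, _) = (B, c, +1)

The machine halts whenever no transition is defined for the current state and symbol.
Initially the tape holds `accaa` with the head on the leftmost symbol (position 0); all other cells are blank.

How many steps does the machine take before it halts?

12

A | _[a]ccaa   read a → write c, move -1, go to A
A | [_]cccaa   read _ → write c, move +1, go to B
B | c[c]ccaa   read c → write b, move -1, go to A
A | [c]bccaa   read c → write c, move +1, go to B
B | c[b]ccaa   read b → write b, move +1, go to A
A | cb[c]caa   read c → write c, move +1, go to B
B | cbc[c]aa   read c → write b, move -1, go to A
A | cb[c]baa   read c → write c, move +1, go to B
B | cbc[b]aa   read b → write b, move +1, go to A
A | cbcb[a]a   read a → write c, move -1, go to A
A | cbc[b]ca   read b → write c, move +1, go to A
A | cbcc[c]a   read c → write c, move +1, go to B
B | cbccc[a]
M halts after 12 transitions.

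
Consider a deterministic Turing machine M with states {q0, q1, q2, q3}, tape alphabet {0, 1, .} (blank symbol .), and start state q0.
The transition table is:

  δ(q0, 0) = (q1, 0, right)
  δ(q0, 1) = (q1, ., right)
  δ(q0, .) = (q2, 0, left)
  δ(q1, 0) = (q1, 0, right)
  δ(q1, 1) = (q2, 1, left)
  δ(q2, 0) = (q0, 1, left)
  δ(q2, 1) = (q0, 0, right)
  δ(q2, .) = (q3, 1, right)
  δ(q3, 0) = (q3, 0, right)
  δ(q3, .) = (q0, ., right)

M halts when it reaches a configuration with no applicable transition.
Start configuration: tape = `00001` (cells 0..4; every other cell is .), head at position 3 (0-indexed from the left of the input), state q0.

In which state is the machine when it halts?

q0 | ..000[0]1   read 0 → write 0, move right, go to q1
q1 | ..0000[1]   read 1 → write 1, move left, go to q2
q2 | ..000[0]1   read 0 → write 1, move left, go to q0
q0 | ..00[0]11   read 0 → write 0, move right, go to q1
q1 | ..000[1]1   read 1 → write 1, move left, go to q2
q2 | ..00[0]11   read 0 → write 1, move left, go to q0
q0 | ..0[0]111   read 0 → write 0, move right, go to q1
q1 | ..00[1]11   read 1 → write 1, move left, go to q2
q2 | ..0[0]111   read 0 → write 1, move left, go to q0
q0 | ..[0]1111   read 0 → write 0, move right, go to q1
q1 | ..0[1]111   read 1 → write 1, move left, go to q2
q2 | ..[0]1111   read 0 → write 1, move left, go to q0
q0 | .[.]11111   read . → write 0, move left, go to q2
q2 | [.]011111   read . → write 1, move right, go to q3
q3 | 1[0]11111   read 0 → write 0, move right, go to q3
q3 | 10[1]1111
No transition is defined for (q3, 1); M halts in state q3.

q3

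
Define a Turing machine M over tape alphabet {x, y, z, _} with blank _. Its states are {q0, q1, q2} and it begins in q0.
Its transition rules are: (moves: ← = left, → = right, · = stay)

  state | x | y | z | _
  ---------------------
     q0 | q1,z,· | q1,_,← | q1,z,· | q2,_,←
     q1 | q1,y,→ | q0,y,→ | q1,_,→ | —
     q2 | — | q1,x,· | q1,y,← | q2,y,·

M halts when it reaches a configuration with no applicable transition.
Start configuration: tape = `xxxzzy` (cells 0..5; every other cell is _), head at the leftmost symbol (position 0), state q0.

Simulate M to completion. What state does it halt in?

q1

state=q0 head=0 tape=[x]xxzzy_   (q0,x)→(q1,z,·)
state=q1 head=0 tape=[z]xxzzy_   (q1,z)→(q1,_,→)
state=q1 head=1 tape=_[x]xzzy_   (q1,x)→(q1,y,→)
state=q1 head=2 tape=_y[x]zzy_   (q1,x)→(q1,y,→)
state=q1 head=3 tape=_yy[z]zy_   (q1,z)→(q1,_,→)
state=q1 head=4 tape=_yy_[z]y_   (q1,z)→(q1,_,→)
state=q1 head=5 tape=_yy__[y]_   (q1,y)→(q0,y,→)
state=q0 head=6 tape=_yy__y[_]   (q0,_)→(q2,_,←)
state=q2 head=5 tape=_yy__[y]_   (q2,y)→(q1,x,·)
state=q1 head=5 tape=_yy__[x]_   (q1,x)→(q1,y,→)
state=q1 head=6 tape=_yy__y[_]
No transition is defined for (q1, _); M halts in state q1.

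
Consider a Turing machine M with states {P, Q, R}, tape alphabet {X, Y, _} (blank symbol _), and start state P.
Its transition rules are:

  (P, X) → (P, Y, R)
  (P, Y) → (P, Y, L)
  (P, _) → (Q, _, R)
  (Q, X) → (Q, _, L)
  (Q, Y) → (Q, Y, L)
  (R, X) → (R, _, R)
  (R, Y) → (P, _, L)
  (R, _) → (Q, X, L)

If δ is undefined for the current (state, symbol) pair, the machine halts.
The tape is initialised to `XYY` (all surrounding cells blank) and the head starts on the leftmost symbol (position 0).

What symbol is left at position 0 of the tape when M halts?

P | _[X]YY   read X → write Y, move R, go to P
P | _Y[Y]Y   read Y → write Y, move L, go to P
P | _[Y]YY   read Y → write Y, move L, go to P
P | [_]YYY   read _ → write _, move R, go to Q
Q | _[Y]YY   read Y → write Y, move L, go to Q
Q | [_]YYY
Cell 0 holds Y when M halts.

Y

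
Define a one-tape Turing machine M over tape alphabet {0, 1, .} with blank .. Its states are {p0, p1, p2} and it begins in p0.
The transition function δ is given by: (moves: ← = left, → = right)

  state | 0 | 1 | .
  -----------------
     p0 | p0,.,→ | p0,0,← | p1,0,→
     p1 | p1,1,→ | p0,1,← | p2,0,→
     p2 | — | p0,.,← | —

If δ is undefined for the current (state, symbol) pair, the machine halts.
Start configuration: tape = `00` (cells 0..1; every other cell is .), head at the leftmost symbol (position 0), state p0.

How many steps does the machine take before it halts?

4

state=p0 head=0 tape=[0]0...   (p0,0)→(p0,.,→)
state=p0 head=1 tape=.[0]...   (p0,0)→(p0,.,→)
state=p0 head=2 tape=..[.]..   (p0,.)→(p1,0,→)
state=p1 head=3 tape=..0[.].   (p1,.)→(p2,0,→)
state=p2 head=4 tape=..00[.]
M halts after 4 transitions.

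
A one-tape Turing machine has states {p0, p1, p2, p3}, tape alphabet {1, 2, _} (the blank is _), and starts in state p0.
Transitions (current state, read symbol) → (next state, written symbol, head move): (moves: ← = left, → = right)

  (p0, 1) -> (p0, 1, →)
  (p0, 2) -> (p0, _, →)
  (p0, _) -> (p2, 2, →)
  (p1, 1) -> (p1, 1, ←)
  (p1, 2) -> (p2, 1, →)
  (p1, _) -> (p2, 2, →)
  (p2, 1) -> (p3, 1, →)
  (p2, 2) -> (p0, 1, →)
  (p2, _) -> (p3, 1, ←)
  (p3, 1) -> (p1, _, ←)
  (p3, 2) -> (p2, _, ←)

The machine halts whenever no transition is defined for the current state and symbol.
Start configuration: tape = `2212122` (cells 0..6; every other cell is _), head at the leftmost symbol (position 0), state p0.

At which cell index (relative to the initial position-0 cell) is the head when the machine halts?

state=p0 head=0 tape=[2]212122__   (p0,2)→(p0,_,→)
state=p0 head=1 tape=_[2]12122__   (p0,2)→(p0,_,→)
state=p0 head=2 tape=__[1]2122__   (p0,1)→(p0,1,→)
state=p0 head=3 tape=__1[2]122__   (p0,2)→(p0,_,→)
state=p0 head=4 tape=__1_[1]22__   (p0,1)→(p0,1,→)
state=p0 head=5 tape=__1_1[2]2__   (p0,2)→(p0,_,→)
state=p0 head=6 tape=__1_1_[2]__   (p0,2)→(p0,_,→)
state=p0 head=7 tape=__1_1__[_]_   (p0,_)→(p2,2,→)
state=p2 head=8 tape=__1_1__2[_]   (p2,_)→(p3,1,←)
state=p3 head=7 tape=__1_1__[2]1   (p3,2)→(p2,_,←)
state=p2 head=6 tape=__1_1_[_]_1   (p2,_)→(p3,1,←)
state=p3 head=5 tape=__1_1[_]1_1
At halt the head is at cell 5.

5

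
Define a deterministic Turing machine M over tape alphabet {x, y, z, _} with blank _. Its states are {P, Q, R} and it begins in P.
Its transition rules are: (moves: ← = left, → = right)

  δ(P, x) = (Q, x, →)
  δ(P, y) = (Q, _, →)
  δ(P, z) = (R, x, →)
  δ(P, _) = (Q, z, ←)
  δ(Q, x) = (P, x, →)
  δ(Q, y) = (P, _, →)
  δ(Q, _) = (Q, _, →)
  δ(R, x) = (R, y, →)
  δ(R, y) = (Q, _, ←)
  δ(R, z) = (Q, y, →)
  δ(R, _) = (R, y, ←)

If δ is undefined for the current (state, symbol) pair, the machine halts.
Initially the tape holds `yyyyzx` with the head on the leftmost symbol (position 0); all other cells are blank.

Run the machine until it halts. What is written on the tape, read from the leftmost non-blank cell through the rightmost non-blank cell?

P | [y]yyyzx__   read y → write _, move →, go to Q
Q | _[y]yyzx__   read y → write _, move →, go to P
P | __[y]yzx__   read y → write _, move →, go to Q
Q | ___[y]zx__   read y → write _, move →, go to P
P | ____[z]x__   read z → write x, move →, go to R
R | ____x[x]__   read x → write y, move →, go to R
R | ____xy[_]_   read _ → write y, move ←, go to R
R | ____x[y]y_   read y → write _, move ←, go to Q
Q | ____[x]_y_   read x → write x, move →, go to P
P | ____x[_]y_   read _ → write z, move ←, go to Q
Q | ____[x]zy_   read x → write x, move →, go to P
P | ____x[z]y_   read z → write x, move →, go to R
R | ____xx[y]_   read y → write _, move ←, go to Q
Q | ____x[x]__   read x → write x, move →, go to P
P | ____xx[_]_   read _ → write z, move ←, go to Q
Q | ____x[x]z_   read x → write x, move →, go to P
P | ____xx[z]_   read z → write x, move →, go to R
R | ____xxx[_]   read _ → write y, move ←, go to R
R | ____xx[x]y   read x → write y, move →, go to R
R | ____xxy[y]   read y → write _, move ←, go to Q
Q | ____xx[y]_   read y → write _, move →, go to P
P | ____xx_[_]   read _ → write z, move ←, go to Q
Q | ____xx[_]z   read _ → write _, move →, go to Q
Q | ____xx_[z]
The non-blank tape span at halt is xx_z.

xx_z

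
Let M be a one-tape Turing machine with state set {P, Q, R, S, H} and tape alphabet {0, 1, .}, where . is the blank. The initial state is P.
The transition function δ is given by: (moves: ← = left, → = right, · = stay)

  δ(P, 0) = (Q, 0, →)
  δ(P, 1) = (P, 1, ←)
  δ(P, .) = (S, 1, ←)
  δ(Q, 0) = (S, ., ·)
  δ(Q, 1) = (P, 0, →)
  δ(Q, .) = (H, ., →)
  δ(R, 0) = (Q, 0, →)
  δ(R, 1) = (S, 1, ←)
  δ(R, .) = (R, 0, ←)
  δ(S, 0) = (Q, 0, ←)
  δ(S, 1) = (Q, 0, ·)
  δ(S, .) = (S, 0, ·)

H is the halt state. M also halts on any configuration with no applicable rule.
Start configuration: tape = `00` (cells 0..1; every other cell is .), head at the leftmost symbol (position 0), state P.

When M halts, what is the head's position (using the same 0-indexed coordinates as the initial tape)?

state=P head=0 tape=.[0]0   (P,0)→(Q,0,→)
state=Q head=1 tape=.0[0]   (Q,0)→(S,.,·)
state=S head=1 tape=.0[.]   (S,.)→(S,0,·)
state=S head=1 tape=.0[0]   (S,0)→(Q,0,←)
state=Q head=0 tape=.[0]0   (Q,0)→(S,.,·)
state=S head=0 tape=.[.]0   (S,.)→(S,0,·)
state=S head=0 tape=.[0]0   (S,0)→(Q,0,←)
state=Q head=-1 tape=[.]00   (Q,.)→(H,.,→)
state=H head=0 tape=.[0]0
At halt the head is at cell 0.

0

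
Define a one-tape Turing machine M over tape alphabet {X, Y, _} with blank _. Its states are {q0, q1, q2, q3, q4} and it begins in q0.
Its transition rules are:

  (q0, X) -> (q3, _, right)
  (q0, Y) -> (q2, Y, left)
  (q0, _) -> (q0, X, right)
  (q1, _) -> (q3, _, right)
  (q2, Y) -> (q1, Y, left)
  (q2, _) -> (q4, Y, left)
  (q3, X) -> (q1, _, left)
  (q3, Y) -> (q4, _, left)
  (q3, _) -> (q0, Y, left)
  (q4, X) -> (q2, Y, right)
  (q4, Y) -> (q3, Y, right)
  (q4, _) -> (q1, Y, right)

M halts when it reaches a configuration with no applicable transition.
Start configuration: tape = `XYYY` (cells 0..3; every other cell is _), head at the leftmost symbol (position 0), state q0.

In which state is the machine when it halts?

q0 | [X]YYY_   read X → write _, move right, go to q3
q3 | _[Y]YY_   read Y → write _, move left, go to q4
q4 | [_]_YY_   read _ → write Y, move right, go to q1
q1 | Y[_]YY_   read _ → write _, move right, go to q3
q3 | Y_[Y]Y_   read Y → write _, move left, go to q4
q4 | Y[_]_Y_   read _ → write Y, move right, go to q1
q1 | YY[_]Y_   read _ → write _, move right, go to q3
q3 | YY_[Y]_   read Y → write _, move left, go to q4
q4 | YY[_]__   read _ → write Y, move right, go to q1
q1 | YYY[_]_   read _ → write _, move right, go to q3
q3 | YYY_[_]   read _ → write Y, move left, go to q0
q0 | YYY[_]Y   read _ → write X, move right, go to q0
q0 | YYYX[Y]   read Y → write Y, move left, go to q2
q2 | YYY[X]Y
No transition is defined for (q2, X); M halts in state q2.

q2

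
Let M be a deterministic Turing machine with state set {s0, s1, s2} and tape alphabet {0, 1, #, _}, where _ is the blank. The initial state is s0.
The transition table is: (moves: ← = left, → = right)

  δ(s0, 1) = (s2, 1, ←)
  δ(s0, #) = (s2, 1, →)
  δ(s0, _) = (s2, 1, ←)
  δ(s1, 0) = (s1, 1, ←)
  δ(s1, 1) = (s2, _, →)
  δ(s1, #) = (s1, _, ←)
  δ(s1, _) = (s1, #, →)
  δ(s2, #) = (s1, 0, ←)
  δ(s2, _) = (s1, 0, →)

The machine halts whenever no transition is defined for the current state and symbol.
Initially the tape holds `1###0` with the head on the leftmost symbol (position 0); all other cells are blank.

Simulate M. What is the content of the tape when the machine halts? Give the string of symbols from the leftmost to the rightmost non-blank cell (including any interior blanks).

###_0_0

s0 | __[1]###0   read 1 → write 1, move ←, go to s2
s2 | _[_]1###0   read _ → write 0, move →, go to s1
s1 | _0[1]###0   read 1 → write _, move →, go to s2
s2 | _0_[#]##0   read # → write 0, move ←, go to s1
s1 | _0[_]0##0   read _ → write #, move →, go to s1
s1 | _0#[0]##0   read 0 → write 1, move ←, go to s1
s1 | _0[#]1##0   read # → write _, move ←, go to s1
s1 | _[0]_1##0   read 0 → write 1, move ←, go to s1
s1 | [_]1_1##0   read _ → write #, move →, go to s1
s1 | #[1]_1##0   read 1 → write _, move →, go to s2
s2 | #_[_]1##0   read _ → write 0, move →, go to s1
s1 | #_0[1]##0   read 1 → write _, move →, go to s2
s2 | #_0_[#]#0   read # → write 0, move ←, go to s1
s1 | #_0[_]0#0   read _ → write #, move →, go to s1
s1 | #_0#[0]#0   read 0 → write 1, move ←, go to s1
s1 | #_0[#]1#0   read # → write _, move ←, go to s1
s1 | #_[0]_1#0   read 0 → write 1, move ←, go to s1
s1 | #[_]1_1#0   read _ → write #, move →, go to s1
s1 | ##[1]_1#0   read 1 → write _, move →, go to s2
s2 | ##_[_]1#0   read _ → write 0, move →, go to s1
s1 | ##_0[1]#0   read 1 → write _, move →, go to s2
s2 | ##_0_[#]0   read # → write 0, move ←, go to s1
s1 | ##_0[_]00   read _ → write #, move →, go to s1
s1 | ##_0#[0]0   read 0 → write 1, move ←, go to s1
s1 | ##_0[#]10   read # → write _, move ←, go to s1
s1 | ##_[0]_10   read 0 → write 1, move ←, go to s1
s1 | ##[_]1_10   read _ → write #, move →, go to s1
s1 | ###[1]_10   read 1 → write _, move →, go to s2
s2 | ###_[_]10   read _ → write 0, move →, go to s1
s1 | ###_0[1]0   read 1 → write _, move →, go to s2
s2 | ###_0_[0]
The non-blank tape span at halt is ###_0_0.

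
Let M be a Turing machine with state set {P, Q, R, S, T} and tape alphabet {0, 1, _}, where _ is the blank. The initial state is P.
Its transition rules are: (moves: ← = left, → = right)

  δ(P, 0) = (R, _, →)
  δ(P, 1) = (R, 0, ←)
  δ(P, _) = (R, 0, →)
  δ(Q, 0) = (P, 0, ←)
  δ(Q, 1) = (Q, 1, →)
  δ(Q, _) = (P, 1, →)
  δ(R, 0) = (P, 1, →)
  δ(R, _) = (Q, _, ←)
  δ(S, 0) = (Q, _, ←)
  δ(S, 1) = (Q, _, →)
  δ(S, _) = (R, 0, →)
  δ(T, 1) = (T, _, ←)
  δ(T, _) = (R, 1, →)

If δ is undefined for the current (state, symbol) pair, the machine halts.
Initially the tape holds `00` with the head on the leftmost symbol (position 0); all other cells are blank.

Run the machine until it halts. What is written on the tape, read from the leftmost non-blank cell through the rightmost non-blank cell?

P | _[0]0___   read 0 → write _, move →, go to R
R | __[0]___   read 0 → write 1, move →, go to P
P | __1[_]__   read _ → write 0, move →, go to R
R | __10[_]_   read _ → write _, move ←, go to Q
Q | __1[0]__   read 0 → write 0, move ←, go to P
P | __[1]0__   read 1 → write 0, move ←, go to R
R | _[_]00__   read _ → write _, move ←, go to Q
Q | [_]_00__   read _ → write 1, move →, go to P
P | 1[_]00__   read _ → write 0, move →, go to R
R | 10[0]0__   read 0 → write 1, move →, go to P
P | 101[0]__   read 0 → write _, move →, go to R
R | 101_[_]_   read _ → write _, move ←, go to Q
Q | 101[_]__   read _ → write 1, move →, go to P
P | 1011[_]_   read _ → write 0, move →, go to R
R | 10110[_]   read _ → write _, move ←, go to Q
Q | 1011[0]_   read 0 → write 0, move ←, go to P
P | 101[1]0_   read 1 → write 0, move ←, go to R
R | 10[1]00_
The non-blank tape span at halt is 10100.

10100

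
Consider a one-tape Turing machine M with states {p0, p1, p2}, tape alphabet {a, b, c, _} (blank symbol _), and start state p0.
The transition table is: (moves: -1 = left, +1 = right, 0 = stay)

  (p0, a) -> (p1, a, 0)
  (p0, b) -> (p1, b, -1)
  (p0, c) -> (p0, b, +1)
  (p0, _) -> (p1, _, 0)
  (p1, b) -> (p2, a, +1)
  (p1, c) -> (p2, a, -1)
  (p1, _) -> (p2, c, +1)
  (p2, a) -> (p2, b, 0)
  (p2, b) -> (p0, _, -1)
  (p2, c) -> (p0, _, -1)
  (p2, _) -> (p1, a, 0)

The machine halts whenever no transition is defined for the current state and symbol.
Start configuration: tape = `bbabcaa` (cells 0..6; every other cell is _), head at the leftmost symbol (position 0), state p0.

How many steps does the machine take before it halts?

p0 | _[b]babcaa_   read b → write b, move -1, go to p1
p1 | [_]bbabcaa_   read _ → write c, move +1, go to p2
p2 | c[b]babcaa_   read b → write _, move -1, go to p0
p0 | [c]_babcaa_   read c → write b, move +1, go to p0
p0 | b[_]babcaa_   read _ → write _, move 0, go to p1
p1 | b[_]babcaa_   read _ → write c, move +1, go to p2
p2 | bc[b]abcaa_   read b → write _, move -1, go to p0
p0 | b[c]_abcaa_   read c → write b, move +1, go to p0
p0 | bb[_]abcaa_   read _ → write _, move 0, go to p1
p1 | bb[_]abcaa_   read _ → write c, move +1, go to p2
p2 | bbc[a]bcaa_   read a → write b, move 0, go to p2
p2 | bbc[b]bcaa_   read b → write _, move -1, go to p0
p0 | bb[c]_bcaa_   read c → write b, move +1, go to p0
p0 | bbb[_]bcaa_   read _ → write _, move 0, go to p1
p1 | bbb[_]bcaa_   read _ → write c, move +1, go to p2
p2 | bbbc[b]caa_   read b → write _, move -1, go to p0
p0 | bbb[c]_caa_   read c → write b, move +1, go to p0
p0 | bbbb[_]caa_   read _ → write _, move 0, go to p1
p1 | bbbb[_]caa_   read _ → write c, move +1, go to p2
p2 | bbbbc[c]aa_   read c → write _, move -1, go to p0
p0 | bbbb[c]_aa_   read c → write b, move +1, go to p0
p0 | bbbbb[_]aa_   read _ → write _, move 0, go to p1
p1 | bbbbb[_]aa_   read _ → write c, move +1, go to p2
p2 | bbbbbc[a]a_   read a → write b, move 0, go to p2
p2 | bbbbbc[b]a_   read b → write _, move -1, go to p0
p0 | bbbbb[c]_a_   read c → write b, move +1, go to p0
p0 | bbbbbb[_]a_   read _ → write _, move 0, go to p1
p1 | bbbbbb[_]a_   read _ → write c, move +1, go to p2
p2 | bbbbbbc[a]_   read a → write b, move 0, go to p2
p2 | bbbbbbc[b]_   read b → write _, move -1, go to p0
p0 | bbbbbb[c]__   read c → write b, move +1, go to p0
p0 | bbbbbbb[_]_   read _ → write _, move 0, go to p1
p1 | bbbbbbb[_]_   read _ → write c, move +1, go to p2
p2 | bbbbbbbc[_]   read _ → write a, move 0, go to p1
p1 | bbbbbbbc[a]
M halts after 34 transitions.

34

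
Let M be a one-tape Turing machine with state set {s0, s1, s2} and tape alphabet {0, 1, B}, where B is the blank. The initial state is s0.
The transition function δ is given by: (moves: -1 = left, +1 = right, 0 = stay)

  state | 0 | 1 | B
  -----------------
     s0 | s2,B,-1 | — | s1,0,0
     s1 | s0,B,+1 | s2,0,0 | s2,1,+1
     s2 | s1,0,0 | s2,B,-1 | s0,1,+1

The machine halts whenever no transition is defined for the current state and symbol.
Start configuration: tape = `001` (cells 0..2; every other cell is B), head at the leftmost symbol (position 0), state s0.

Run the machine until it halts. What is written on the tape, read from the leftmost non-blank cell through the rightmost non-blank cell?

11B1

s0 | B[0]01   read 0 → write B, move -1, go to s2
s2 | [B]B01   read B → write 1, move +1, go to s0
s0 | 1[B]01   read B → write 0, move 0, go to s1
s1 | 1[0]01   read 0 → write B, move +1, go to s0
s0 | 1B[0]1   read 0 → write B, move -1, go to s2
s2 | 1[B]B1   read B → write 1, move +1, go to s0
s0 | 11[B]1   read B → write 0, move 0, go to s1
s1 | 11[0]1   read 0 → write B, move +1, go to s0
s0 | 11B[1]
The non-blank tape span at halt is 11B1.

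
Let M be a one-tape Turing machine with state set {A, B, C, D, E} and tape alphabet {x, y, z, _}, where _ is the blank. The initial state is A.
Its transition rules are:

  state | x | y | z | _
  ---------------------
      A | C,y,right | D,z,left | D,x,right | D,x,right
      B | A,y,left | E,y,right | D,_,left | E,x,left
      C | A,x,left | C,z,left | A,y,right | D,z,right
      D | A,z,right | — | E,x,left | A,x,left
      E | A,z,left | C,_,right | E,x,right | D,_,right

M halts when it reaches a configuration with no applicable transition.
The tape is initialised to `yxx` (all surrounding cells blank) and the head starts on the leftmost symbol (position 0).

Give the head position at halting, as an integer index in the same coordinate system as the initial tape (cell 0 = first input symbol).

-1

state=A head=0 tape=__[y]xx____   (A,y)→(D,z,left)
state=D head=-1 tape=_[_]zxx____   (D,_)→(A,x,left)
state=A head=-2 tape=[_]xzxx____   (A,_)→(D,x,right)
state=D head=-1 tape=x[x]zxx____   (D,x)→(A,z,right)
state=A head=0 tape=xz[z]xx____   (A,z)→(D,x,right)
state=D head=1 tape=xzx[x]x____   (D,x)→(A,z,right)
state=A head=2 tape=xzxz[x]____   (A,x)→(C,y,right)
state=C head=3 tape=xzxzy[_]___   (C,_)→(D,z,right)
state=D head=4 tape=xzxzyz[_]__   (D,_)→(A,x,left)
state=A head=3 tape=xzxzy[z]x__   (A,z)→(D,x,right)
state=D head=4 tape=xzxzyx[x]__   (D,x)→(A,z,right)
state=A head=5 tape=xzxzyxz[_]_   (A,_)→(D,x,right)
state=D head=6 tape=xzxzyxzx[_]   (D,_)→(A,x,left)
state=A head=5 tape=xzxzyxz[x]x   (A,x)→(C,y,right)
state=C head=6 tape=xzxzyxzy[x]   (C,x)→(A,x,left)
state=A head=5 tape=xzxzyxz[y]x   (A,y)→(D,z,left)
state=D head=4 tape=xzxzyx[z]zx   (D,z)→(E,x,left)
state=E head=3 tape=xzxzy[x]xzx   (E,x)→(A,z,left)
state=A head=2 tape=xzxz[y]zxzx   (A,y)→(D,z,left)
state=D head=1 tape=xzx[z]zzxzx   (D,z)→(E,x,left)
state=E head=0 tape=xz[x]xzzxzx   (E,x)→(A,z,left)
state=A head=-1 tape=x[z]zxzzxzx   (A,z)→(D,x,right)
state=D head=0 tape=xx[z]xzzxzx   (D,z)→(E,x,left)
state=E head=-1 tape=x[x]xxzzxzx   (E,x)→(A,z,left)
state=A head=-2 tape=[x]zxxzzxzx   (A,x)→(C,y,right)
state=C head=-1 tape=y[z]xxzzxzx   (C,z)→(A,y,right)
state=A head=0 tape=yy[x]xzzxzx   (A,x)→(C,y,right)
state=C head=1 tape=yyy[x]zzxzx   (C,x)→(A,x,left)
state=A head=0 tape=yy[y]xzzxzx   (A,y)→(D,z,left)
state=D head=-1 tape=y[y]zxzzxzx
At halt the head is at cell -1.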